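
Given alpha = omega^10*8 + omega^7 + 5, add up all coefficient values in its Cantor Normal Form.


CNF: omega^10*8 + omega^7 + 5
Coefficients: 8 + 1 + 5 = 14

14


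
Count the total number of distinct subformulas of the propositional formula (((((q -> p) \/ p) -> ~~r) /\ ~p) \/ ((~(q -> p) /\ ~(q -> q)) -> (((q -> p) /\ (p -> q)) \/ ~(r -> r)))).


Formula: (((((q -> p) \/ p) -> ~~r) /\ ~p) \/ ((~(q -> p) /\ ~(q -> q)) -> (((q -> p) /\ (p -> q)) \/ ~(r -> r))))
Subformulas found:
  1. r
  2. q
  3. p
  4. ~p
  5. ~r
  6. ~~r
  7. (q -> p)
  8. (r -> r)
  9. (q -> q)
  10. (p -> q)
  11. ~(q -> p)
  12. ~(r -> r)
  13. ~(q -> q)
  14. ((q -> p) \/ p)
  15. ((q -> p) /\ (p -> q))
  16. (~(q -> p) /\ ~(q -> q))
  17. (((q -> p) \/ p) -> ~~r)
  18. ((((q -> p) \/ p) -> ~~r) /\ ~p)
  19. (((q -> p) /\ (p -> q)) \/ ~(r -> r))
  20. ((~(q -> p) /\ ~(q -> q)) -> (((q -> p) /\ (p -> q)) \/ ~(r -> r)))
  21. (((((q -> p) \/ p) -> ~~r) /\ ~p) \/ ((~(q -> p) /\ ~(q -> q)) -> (((q -> p) /\ (p -> q)) \/ ~(r -> r))))
Total distinct subformulas = 21

21


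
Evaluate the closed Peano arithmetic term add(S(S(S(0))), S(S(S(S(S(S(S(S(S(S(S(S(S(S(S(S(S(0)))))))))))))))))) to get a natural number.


add(S^3(0), S^17(0)):
S^3(0) = 3
S^17(0) = 17
3 + 17 = 20

20


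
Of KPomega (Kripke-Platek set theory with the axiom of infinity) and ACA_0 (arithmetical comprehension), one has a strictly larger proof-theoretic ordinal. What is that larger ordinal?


Proof-theoretic ordinal of KPomega (Kripke-Platek set theory with the axiom of infinity): psi_0(epsilon_{Omega+1})
Proof-theoretic ordinal of ACA_0 (arithmetical comprehension): epsilon_0
Comparing: epsilon_0 < psi_0(epsilon_{Omega+1}).
The larger ordinal is psi_0(epsilon_{Omega+1}) (from KPomega (Kripke-Platek set theory with the axiom of infinity)).

psi_0(epsilon_{Omega+1})


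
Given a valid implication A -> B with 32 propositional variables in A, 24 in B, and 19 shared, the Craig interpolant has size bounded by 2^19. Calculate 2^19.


Shared atoms = 19
Craig interpolant size bound = 2^19
= 524288

524288


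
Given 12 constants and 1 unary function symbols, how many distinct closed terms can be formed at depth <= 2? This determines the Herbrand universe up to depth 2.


Herbrand terms by depth:
Depth 0: 12 constants
Depth 1: 12 new terms (running total: 24)
Depth 2: 12 new terms (running total: 36)
Total distinct ground terms = 36

36


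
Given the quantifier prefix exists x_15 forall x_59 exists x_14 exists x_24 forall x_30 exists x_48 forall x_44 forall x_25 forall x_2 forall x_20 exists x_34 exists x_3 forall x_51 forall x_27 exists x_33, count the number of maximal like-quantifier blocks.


Alternations = 8.
Blocks = alternations + 1 = 9

9


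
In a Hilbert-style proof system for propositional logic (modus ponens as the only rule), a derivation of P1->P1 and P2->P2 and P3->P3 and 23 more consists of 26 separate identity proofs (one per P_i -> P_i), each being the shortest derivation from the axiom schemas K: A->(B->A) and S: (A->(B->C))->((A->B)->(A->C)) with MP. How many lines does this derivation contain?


The shortest proof of A->A from K and S in the Hilbert calculus has exactly 5 lines:
(1) K instance A->((A->A)->A), (2) S instance, (3) MP on 1,2, (4) K instance A->(A->A), (5) MP on 3,4.
For 26 independent identities: 26 * 5 = 130 lines total.

130


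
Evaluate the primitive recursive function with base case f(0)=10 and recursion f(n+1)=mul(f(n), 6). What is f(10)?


f(0) = 10
f(1) = mul(f(0), 6) = mul(10, 6) = 60
f(2) = mul(f(1), 6) = mul(60, 6) = 360
f(3) = mul(f(2), 6) = mul(360, 6) = 2160
f(4) = mul(f(3), 6) = mul(2160, 6) = 12960
f(5) = mul(f(4), 6) = mul(12960, 6) = 77760
f(6) = mul(f(5), 6) = mul(77760, 6) = 466560
f(7) = mul(f(6), 6) = mul(466560, 6) = 2799360
f(8) = mul(f(7), 6) = mul(2799360, 6) = 16796160
f(9) = mul(f(8), 6) = mul(16796160, 6) = 100776960
f(10) = mul(f(9), 6) = mul(100776960, 6) = 604661760


604661760


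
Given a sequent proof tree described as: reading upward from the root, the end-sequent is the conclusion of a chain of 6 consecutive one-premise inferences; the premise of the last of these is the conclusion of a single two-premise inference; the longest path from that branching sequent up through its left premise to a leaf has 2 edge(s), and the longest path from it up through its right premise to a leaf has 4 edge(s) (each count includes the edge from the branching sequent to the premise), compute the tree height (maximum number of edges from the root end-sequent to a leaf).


Longest path through the left premise: 2 edges (measured from the branching sequent)
Longest path through the right premise: 4 edges
Height of the subtree rooted at the branching sequent: max(2, 4) = 4
The branching sequent sits 6 edges above the root (the chain of one-premise inferences), so height = 4 + 6 = 10

10


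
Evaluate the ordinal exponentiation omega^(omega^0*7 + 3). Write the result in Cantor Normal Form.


omega^(omega^0*7 + 3):
omega^0 = 1, so the exponent is 7 + 3 = 10 (finite ordinal addition).
Result = omega^10, already a single CNF term.

omega^10


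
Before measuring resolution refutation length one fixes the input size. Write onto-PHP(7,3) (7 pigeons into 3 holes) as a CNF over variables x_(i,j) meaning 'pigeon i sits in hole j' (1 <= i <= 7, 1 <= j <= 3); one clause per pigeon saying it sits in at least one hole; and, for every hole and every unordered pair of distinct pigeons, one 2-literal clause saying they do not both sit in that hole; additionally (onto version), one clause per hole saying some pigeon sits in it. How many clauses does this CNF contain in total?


onto-PHP(7,3): 7 pigeons, 3 holes, 7*3 = 21 variables.
- pigeon clauses: one per pigeon -> 7 clauses
- hole clauses: 3 holes * C(7,2) = 3 * 21 -> 63 clauses
- onto clauses: one per hole -> 3 clauses
Total clauses = 7 + 63 + 3 = 73

73


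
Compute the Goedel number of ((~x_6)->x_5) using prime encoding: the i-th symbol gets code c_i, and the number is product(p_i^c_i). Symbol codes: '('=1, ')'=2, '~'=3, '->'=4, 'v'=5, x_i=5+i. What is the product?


Formula: ((~x_6)->x_5)
Symbol codes: [1, 1, 3, 11, 2, 4, 10, 2]
Primes: [2, 3, 5, 7, 11, 13, 17, 19]
p_1^1 = 2^1 = 2
p_2^1 = 3^1 = 3
p_3^3 = 5^3 = 125
p_4^11 = 7^11 = 1977326743
p_5^2 = 11^2 = 121
p_6^4 = 13^4 = 28561
p_7^10 = 17^10 = 2015993900449
p_8^2 = 19^2 = 361
Product = 3729880336124814265170503642165250

3729880336124814265170503642165250


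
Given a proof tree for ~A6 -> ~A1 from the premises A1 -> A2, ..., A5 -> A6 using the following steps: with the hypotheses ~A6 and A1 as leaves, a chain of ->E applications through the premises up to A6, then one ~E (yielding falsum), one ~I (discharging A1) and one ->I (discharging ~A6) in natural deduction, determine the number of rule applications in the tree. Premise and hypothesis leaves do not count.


From hypothesis A1, 5 ->E steps along the 5 premises yield A6.
~E with hypothesis ~A6 gives falsum (1 node); ~I discharging A1 gives ~A1 (1 node); ->I discharging ~A6 gives the goal (1 node).
Total = 5 + 3 = 8 inference nodes.

8


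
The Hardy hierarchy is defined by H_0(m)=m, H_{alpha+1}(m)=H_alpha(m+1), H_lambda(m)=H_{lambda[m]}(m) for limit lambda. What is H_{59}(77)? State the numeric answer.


H_59(77):
For finite ordinals k, H_k(n) = n + k (each successor step adds 1).
H_59(77) = 77 + 59 = 136

136


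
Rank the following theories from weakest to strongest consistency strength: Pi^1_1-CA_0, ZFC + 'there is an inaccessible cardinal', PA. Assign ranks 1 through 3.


Ordering by consistency strength:
1. PA
2. Pi^1_1-CA_0
3. ZFC + 'there is an inaccessible cardinal'


Pi^1_1-CA_0=2, ZFC + 'there is an inaccessible cardinal'=3, PA=1


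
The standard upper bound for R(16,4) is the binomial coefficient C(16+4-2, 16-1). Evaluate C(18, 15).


R(16,4) <= C(16+4-2, 16-1) = C(18, 15)
C(18, 15) = 18! / (15! * 3!)
= 816

816


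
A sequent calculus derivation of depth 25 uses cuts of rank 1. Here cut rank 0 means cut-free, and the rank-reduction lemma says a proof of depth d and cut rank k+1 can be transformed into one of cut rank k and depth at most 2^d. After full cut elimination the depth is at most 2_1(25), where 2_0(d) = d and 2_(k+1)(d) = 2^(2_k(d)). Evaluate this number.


Each rank reduction sends depth d to at most 2^d; cut rank r needs r reductions.
2_0(25) = 25
2_1(25) = 2^25 = 33554432
Cut-free depth bound = 33554432

33554432


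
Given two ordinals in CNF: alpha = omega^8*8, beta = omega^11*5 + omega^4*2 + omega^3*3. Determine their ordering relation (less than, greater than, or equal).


Compare term by term from highest exponent:
alpha = omega^8*8
beta = omega^11*5 + omega^4*2 + omega^3*3
Term 1: alpha has omega^8*8, beta has omega^11*5
Term 2: alpha has omega^0*0, beta has omega^4*2
Term 3: alpha has omega^0*0, beta has omega^3*3
Result: alpha < beta

alpha < beta


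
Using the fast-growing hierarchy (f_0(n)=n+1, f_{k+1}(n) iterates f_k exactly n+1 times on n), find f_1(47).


f_1(47) = f_0^48(47)
f_0 adds 1 each time, applied 48 times.
f_1(47) = 47 + 48 = 95

95


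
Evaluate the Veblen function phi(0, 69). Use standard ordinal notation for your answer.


phi(0, 69):
phi(0, beta) = omega^beta by definition.
phi(0, 69) = omega^69

omega^69


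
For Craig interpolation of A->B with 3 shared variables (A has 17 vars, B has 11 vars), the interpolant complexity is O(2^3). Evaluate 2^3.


Shared atoms = 3
Craig interpolant size bound = 2^3
= 8

8


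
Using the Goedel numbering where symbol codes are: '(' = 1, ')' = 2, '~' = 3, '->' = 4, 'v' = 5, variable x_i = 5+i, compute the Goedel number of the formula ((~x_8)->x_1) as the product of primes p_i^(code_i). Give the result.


Formula: ((~x_8)->x_1)
Symbol codes: [1, 1, 3, 13, 2, 4, 6, 2]
Primes: [2, 3, 5, 7, 11, 13, 17, 19]
p_1^1 = 2^1 = 2
p_2^1 = 3^1 = 3
p_3^3 = 5^3 = 125
p_4^13 = 7^13 = 96889010407
p_5^2 = 11^2 = 121
p_6^4 = 13^4 = 28561
p_7^6 = 17^6 = 24137569
p_8^2 = 19^2 = 361
Product = 2188241717294044599482222177250

2188241717294044599482222177250


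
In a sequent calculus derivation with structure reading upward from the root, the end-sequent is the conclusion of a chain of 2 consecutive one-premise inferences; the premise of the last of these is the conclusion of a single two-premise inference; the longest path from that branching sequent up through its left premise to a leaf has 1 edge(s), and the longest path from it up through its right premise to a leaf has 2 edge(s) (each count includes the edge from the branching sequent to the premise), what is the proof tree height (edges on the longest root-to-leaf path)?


Longest path through the left premise: 1 edges (measured from the branching sequent)
Longest path through the right premise: 2 edges
Height of the subtree rooted at the branching sequent: max(1, 2) = 2
The branching sequent sits 2 edges above the root (the chain of one-premise inferences), so height = 2 + 2 = 4

4


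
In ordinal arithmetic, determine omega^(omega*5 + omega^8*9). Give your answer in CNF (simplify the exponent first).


omega^(omega*5 + omega^8*9):
In ordinal addition a term is absorbed by a following term of strictly larger exponent: 1 < 8, so omega*5 + omega^8*9 = omega^8*9.
omega raised to a CNF ordinal is a single CNF term: Result = omega^(omega^8*9)

omega^(omega^8*9)


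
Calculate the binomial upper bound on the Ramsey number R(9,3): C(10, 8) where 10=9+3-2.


R(9,3) <= C(9+3-2, 9-1) = C(10, 8)
C(10, 8) = 10! / (8! * 2!)
= 45

45


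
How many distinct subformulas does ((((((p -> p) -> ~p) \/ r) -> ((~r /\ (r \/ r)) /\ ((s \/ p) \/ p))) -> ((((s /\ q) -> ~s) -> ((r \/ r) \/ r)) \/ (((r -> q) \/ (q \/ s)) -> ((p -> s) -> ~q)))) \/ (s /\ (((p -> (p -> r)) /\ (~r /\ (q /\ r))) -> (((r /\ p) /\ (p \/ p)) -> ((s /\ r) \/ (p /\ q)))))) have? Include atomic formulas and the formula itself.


Formula: ((((((p -> p) -> ~p) \/ r) -> ((~r /\ (r \/ r)) /\ ((s \/ p) \/ p))) -> ((((s /\ q) -> ~s) -> ((r \/ r) \/ r)) \/ (((r -> q) \/ (q \/ s)) -> ((p -> s) -> ~q)))) \/ (s /\ (((p -> (p -> r)) /\ (~r /\ (q /\ r))) -> (((r /\ p) /\ (p \/ p)) -> ((s /\ r) \/ (p /\ q))))))
Subformulas found:
  1. r
  2. p
  3. q
  4. s
  5. ~p
  6. ~s
  7. ~r
  8. ~q
  9. (r -> q)
  10. (r /\ p)
  11. (p /\ q)
  12. (s /\ r)
  13. (r \/ r)
  14. (p -> p)
  15. (q \/ s)
  16. (p -> r)
  17. (p \/ p)
  18. (p -> s)
  19. (q /\ r)
  20. (s /\ q)
  21. (s \/ p)
  22. ((s \/ p) \/ p)
  23. (p -> (p -> r))
  24. ((r \/ r) \/ r)
  25. ((p -> s) -> ~q)
  26. ((p -> p) -> ~p)
  27. (~r /\ (q /\ r))
  28. ((s /\ q) -> ~s)
  29. (~r /\ (r \/ r))
  30. ((r /\ p) /\ (p \/ p))
  31. ((r -> q) \/ (q \/ s))
  32. ((s /\ r) \/ (p /\ q))
  33. (((p -> p) -> ~p) \/ r)
  34. ((~r /\ (r \/ r)) /\ ((s \/ p) \/ p))
  35. ((p -> (p -> r)) /\ (~r /\ (q /\ r)))
  36. (((s /\ q) -> ~s) -> ((r \/ r) \/ r))
  37. (((r -> q) \/ (q \/ s)) -> ((p -> s) -> ~q))
  38. (((r /\ p) /\ (p \/ p)) -> ((s /\ r) \/ (p /\ q)))
  39. ((((p -> p) -> ~p) \/ r) -> ((~r /\ (r \/ r)) /\ ((s \/ p) \/ p)))
  40. ((((s /\ q) -> ~s) -> ((r \/ r) \/ r)) \/ (((r -> q) \/ (q \/ s)) -> ((p -> s) -> ~q)))
  41. (((p -> (p -> r)) /\ (~r /\ (q /\ r))) -> (((r /\ p) /\ (p \/ p)) -> ((s /\ r) \/ (p /\ q))))
  42. (s /\ (((p -> (p -> r)) /\ (~r /\ (q /\ r))) -> (((r /\ p) /\ (p \/ p)) -> ((s /\ r) \/ (p /\ q)))))
  43. (((((p -> p) -> ~p) \/ r) -> ((~r /\ (r \/ r)) /\ ((s \/ p) \/ p))) -> ((((s /\ q) -> ~s) -> ((r \/ r) \/ r)) \/ (((r -> q) \/ (q \/ s)) -> ((p -> s) -> ~q))))
  44. ((((((p -> p) -> ~p) \/ r) -> ((~r /\ (r \/ r)) /\ ((s \/ p) \/ p))) -> ((((s /\ q) -> ~s) -> ((r \/ r) \/ r)) \/ (((r -> q) \/ (q \/ s)) -> ((p -> s) -> ~q)))) \/ (s /\ (((p -> (p -> r)) /\ (~r /\ (q /\ r))) -> (((r /\ p) /\ (p \/ p)) -> ((s /\ r) \/ (p /\ q))))))
Total distinct subformulas = 44

44


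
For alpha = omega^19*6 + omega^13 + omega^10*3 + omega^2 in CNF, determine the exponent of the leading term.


CNF: omega^19*6 + omega^13 + omega^10*3 + omega^2
The leading term is omega^19*6, which has exponent 19.

19


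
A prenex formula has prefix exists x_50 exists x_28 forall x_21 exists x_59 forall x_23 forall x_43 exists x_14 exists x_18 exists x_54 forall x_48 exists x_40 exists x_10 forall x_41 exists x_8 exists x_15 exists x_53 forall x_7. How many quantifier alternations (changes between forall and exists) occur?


Walk the prefix and count type changes:
  position 1: exists -> exists
  position 2: exists -> forall <-- alternation
  position 3: forall -> exists <-- alternation
  position 4: exists -> forall <-- alternation
  position 5: forall -> forall
  position 6: forall -> exists <-- alternation
  position 7: exists -> exists
  position 8: exists -> exists
  position 9: exists -> forall <-- alternation
  position 10: forall -> exists <-- alternation
  position 11: exists -> exists
  position 12: exists -> forall <-- alternation
  position 13: forall -> exists <-- alternation
  position 14: exists -> exists
  position 15: exists -> exists
  position 16: exists -> forall <-- alternation
Total alternations = 9

9


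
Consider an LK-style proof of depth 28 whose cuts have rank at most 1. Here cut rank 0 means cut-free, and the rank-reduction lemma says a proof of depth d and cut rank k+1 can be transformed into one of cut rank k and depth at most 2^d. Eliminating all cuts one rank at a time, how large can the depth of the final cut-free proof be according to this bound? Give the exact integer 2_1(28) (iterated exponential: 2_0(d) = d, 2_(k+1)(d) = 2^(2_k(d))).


Each rank reduction sends depth d to at most 2^d; cut rank r needs r reductions.
2_0(28) = 28
2_1(28) = 2^28 = 268435456
Cut-free depth bound = 268435456

268435456


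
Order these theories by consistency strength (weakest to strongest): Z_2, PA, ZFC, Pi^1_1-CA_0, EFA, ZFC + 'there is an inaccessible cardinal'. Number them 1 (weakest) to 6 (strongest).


Ordering by consistency strength:
1. EFA
2. PA
3. Pi^1_1-CA_0
4. Z_2
5. ZFC
6. ZFC + 'there is an inaccessible cardinal'


Z_2=4, PA=2, ZFC=5, Pi^1_1-CA_0=3, EFA=1, ZFC + 'there is an inaccessible cardinal'=6


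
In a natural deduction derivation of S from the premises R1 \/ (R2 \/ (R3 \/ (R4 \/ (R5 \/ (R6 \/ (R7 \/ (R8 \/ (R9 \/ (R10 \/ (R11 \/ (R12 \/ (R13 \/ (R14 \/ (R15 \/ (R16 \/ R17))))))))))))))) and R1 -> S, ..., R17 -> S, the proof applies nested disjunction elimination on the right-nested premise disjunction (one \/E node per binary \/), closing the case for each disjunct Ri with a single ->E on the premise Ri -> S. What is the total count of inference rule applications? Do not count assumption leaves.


The premise R1 \/ (R2 \/ (R3 \/ (R4 \/ (R5 \/ (R6 \/ (R7 \/ (R8 \/ (R9 \/ (R10 \/ (R11 \/ (R12 \/ (R13 \/ (R14 \/ (R15 \/ (R16 \/ R17))))))))))))))) contains 17 disjuncts, hence 16 binary \/ connectives.
- Each binary \/ is eliminated once: 16 \/E nodes.
- Each of the 17 cases Ri derives S by one ->E with Ri -> S: 17 ->E nodes.
Total = 16 + 17 = 33

33


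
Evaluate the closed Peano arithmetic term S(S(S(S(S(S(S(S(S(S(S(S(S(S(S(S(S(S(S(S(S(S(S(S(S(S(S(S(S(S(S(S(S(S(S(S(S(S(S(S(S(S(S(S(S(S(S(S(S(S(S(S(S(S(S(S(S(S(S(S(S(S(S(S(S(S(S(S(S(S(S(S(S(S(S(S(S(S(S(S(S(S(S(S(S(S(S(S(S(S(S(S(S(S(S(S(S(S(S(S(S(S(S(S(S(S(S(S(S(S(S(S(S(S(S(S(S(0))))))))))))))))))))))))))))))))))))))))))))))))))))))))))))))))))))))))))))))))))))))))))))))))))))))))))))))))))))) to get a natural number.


Counting successors applied to 0:
117 applications of S to 0 = 117

117


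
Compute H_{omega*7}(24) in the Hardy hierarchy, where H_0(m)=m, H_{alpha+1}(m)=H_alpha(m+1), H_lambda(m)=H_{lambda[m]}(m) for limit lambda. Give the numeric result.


H_{omega*7}(24):
For the Hardy hierarchy, H_{omega*k}(n) = 2^k * n.
2^7 = 128.
128 * 24 = 3072

3072


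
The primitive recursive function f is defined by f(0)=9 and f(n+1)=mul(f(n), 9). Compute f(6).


f(0) = 9
f(1) = mul(f(0), 9) = mul(9, 9) = 81
f(2) = mul(f(1), 9) = mul(81, 9) = 729
f(3) = mul(f(2), 9) = mul(729, 9) = 6561
f(4) = mul(f(3), 9) = mul(6561, 9) = 59049
f(5) = mul(f(4), 9) = mul(59049, 9) = 531441
f(6) = mul(f(5), 9) = mul(531441, 9) = 4782969


4782969


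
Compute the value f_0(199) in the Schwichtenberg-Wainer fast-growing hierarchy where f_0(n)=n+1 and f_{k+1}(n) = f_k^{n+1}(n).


f_0(199) = 199 + 1 = 200

200


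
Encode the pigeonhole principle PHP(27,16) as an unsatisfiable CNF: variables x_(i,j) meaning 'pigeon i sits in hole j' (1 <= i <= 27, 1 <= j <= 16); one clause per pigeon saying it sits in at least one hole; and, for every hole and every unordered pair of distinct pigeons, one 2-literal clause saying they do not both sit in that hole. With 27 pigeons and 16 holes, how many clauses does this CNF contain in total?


PHP(27,16): 27 pigeons, 16 holes, 27*16 = 432 variables.
- pigeon clauses: one per pigeon -> 27 clauses
- hole clauses: 16 holes * C(27,2) = 16 * 351 -> 5616 clauses
Total clauses = 27 + 5616 = 5643

5643


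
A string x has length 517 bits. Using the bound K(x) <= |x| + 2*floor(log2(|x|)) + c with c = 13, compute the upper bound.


floor(log2(517)) = 9
2 * 9 = 18
K(x) <= 517 + 18 + 13 = 548

548


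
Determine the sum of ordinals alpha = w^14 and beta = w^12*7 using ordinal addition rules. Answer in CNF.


Ordinal addition w^14 + w^12*7:
Leading exponent of alpha (14) > leading exponent of beta (12).
Since alpha's term has higher exponent than beta's leading term,
the sum is simply alpha followed by beta.
Result = w^14 + w^12*7

w^14 + w^12*7


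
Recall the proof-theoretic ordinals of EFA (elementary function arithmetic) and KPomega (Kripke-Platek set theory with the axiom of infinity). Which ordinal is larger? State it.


Proof-theoretic ordinal of EFA (elementary function arithmetic): omega^3
Proof-theoretic ordinal of KPomega (Kripke-Platek set theory with the axiom of infinity): psi_0(epsilon_{Omega+1})
Comparing: omega^3 < psi_0(epsilon_{Omega+1}).
The larger ordinal is psi_0(epsilon_{Omega+1}) (from KPomega (Kripke-Platek set theory with the axiom of infinity)).

psi_0(epsilon_{Omega+1})


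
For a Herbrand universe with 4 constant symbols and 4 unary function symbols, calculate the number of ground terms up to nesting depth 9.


Herbrand terms by depth:
Depth 0: 4 constants
Depth 1: 16 new terms (running total: 20)
Depth 2: 64 new terms (running total: 84)
Depth 3: 256 new terms (running total: 340)
Depth 4: 1024 new terms (running total: 1364)
Depth 5: 4096 new terms (running total: 5460)
Depth 6: 16384 new terms (running total: 21844)
Depth 7: 65536 new terms (running total: 87380)
Depth 8: 262144 new terms (running total: 349524)
Depth 9: 1048576 new terms (running total: 1398100)
Total distinct ground terms = 1398100

1398100


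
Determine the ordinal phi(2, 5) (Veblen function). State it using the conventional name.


phi(2, 5):
phi(2, beta) = zeta_beta (the beta-th zeta number, fixed point of epsilon).
phi(2, 5) = zeta_5

zeta_5


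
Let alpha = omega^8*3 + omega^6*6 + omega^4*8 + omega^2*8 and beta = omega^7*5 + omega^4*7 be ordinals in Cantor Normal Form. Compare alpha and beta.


Compare term by term from highest exponent:
alpha = omega^8*3 + omega^6*6 + omega^4*8 + omega^2*8
beta = omega^7*5 + omega^4*7
Term 1: alpha has omega^8*3, beta has omega^7*5
Term 2: alpha has omega^6*6, beta has omega^4*7
Term 3: alpha has omega^4*8, beta has omega^0*0
Term 4: alpha has omega^2*8, beta has omega^0*0
Result: alpha > beta

alpha > beta


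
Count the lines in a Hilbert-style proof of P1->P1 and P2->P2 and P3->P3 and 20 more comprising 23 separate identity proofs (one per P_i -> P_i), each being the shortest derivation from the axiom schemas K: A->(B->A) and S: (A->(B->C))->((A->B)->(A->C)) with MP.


The shortest proof of A->A from K and S in the Hilbert calculus has exactly 5 lines:
(1) K instance A->((A->A)->A), (2) S instance, (3) MP on 1,2, (4) K instance A->(A->A), (5) MP on 3,4.
For 23 independent identities: 23 * 5 = 115 lines total.

115


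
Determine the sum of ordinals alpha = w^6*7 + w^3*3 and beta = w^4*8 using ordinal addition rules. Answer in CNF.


Ordinal addition (w^6*7 + w^3*3) + w^4*8:
alpha's leading term has exponent 6 > beta's exponent 4, so it survives.
alpha's tail term has exponent 3 < beta's exponent 4, so it is absorbed by beta.
In ordinal addition, any term followed by a strictly larger-exponent term is absorbed.
Result = w^6*7 + w^4*8

w^6*7 + w^4*8


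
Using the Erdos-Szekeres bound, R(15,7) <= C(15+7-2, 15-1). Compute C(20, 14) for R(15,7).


R(15,7) <= C(15+7-2, 15-1) = C(20, 14)
C(20, 14) = 20! / (14! * 6!)
= 38760

38760


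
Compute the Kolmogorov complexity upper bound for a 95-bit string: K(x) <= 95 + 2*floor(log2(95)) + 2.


floor(log2(95)) = 6
2 * 6 = 12
K(x) <= 95 + 12 + 2 = 109

109


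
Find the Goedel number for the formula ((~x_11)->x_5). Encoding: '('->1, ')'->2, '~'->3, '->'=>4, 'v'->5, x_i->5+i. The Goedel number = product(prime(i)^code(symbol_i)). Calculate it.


Formula: ((~x_11)->x_5)
Symbol codes: [1, 1, 3, 16, 2, 4, 10, 2]
Primes: [2, 3, 5, 7, 11, 13, 17, 19]
p_1^1 = 2^1 = 2
p_2^1 = 3^1 = 3
p_3^3 = 5^3 = 125
p_4^16 = 7^16 = 33232930569601
p_5^2 = 11^2 = 121
p_6^4 = 13^4 = 28561
p_7^10 = 17^10 = 2015993900449
p_8^2 = 19^2 = 361
Product = 62688098809249753354720654713871356750

62688098809249753354720654713871356750


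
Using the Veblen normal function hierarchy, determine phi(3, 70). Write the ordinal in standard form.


phi(3, 70):
phi(3, beta) = eta_beta (the beta-th eta number, fixed point of zeta).
phi(3, 70) = eta_70

eta_70


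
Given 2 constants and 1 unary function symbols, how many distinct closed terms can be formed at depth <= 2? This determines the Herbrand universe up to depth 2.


Herbrand terms by depth:
Depth 0: 2 constants
Depth 1: 2 new terms (running total: 4)
Depth 2: 2 new terms (running total: 6)
Total distinct ground terms = 6

6


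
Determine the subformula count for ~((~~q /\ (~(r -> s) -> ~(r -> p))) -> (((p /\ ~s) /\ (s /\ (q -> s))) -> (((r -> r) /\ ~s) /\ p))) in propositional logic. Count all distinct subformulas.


Formula: ~((~~q /\ (~(r -> s) -> ~(r -> p))) -> (((p /\ ~s) /\ (s /\ (q -> s))) -> (((r -> r) /\ ~s) /\ p)))
Subformulas found:
  1. r
  2. q
  3. s
  4. p
  5. ~s
  6. ~q
  7. ~~q
  8. (r -> p)
  9. (r -> r)
  10. (r -> s)
  11. (q -> s)
  12. (p /\ ~s)
  13. ~(r -> s)
  14. ~(r -> p)
  15. (s /\ (q -> s))
  16. ((r -> r) /\ ~s)
  17. (((r -> r) /\ ~s) /\ p)
  18. (~(r -> s) -> ~(r -> p))
  19. ((p /\ ~s) /\ (s /\ (q -> s)))
  20. (~~q /\ (~(r -> s) -> ~(r -> p)))
  21. (((p /\ ~s) /\ (s /\ (q -> s))) -> (((r -> r) /\ ~s) /\ p))
  22. ((~~q /\ (~(r -> s) -> ~(r -> p))) -> (((p /\ ~s) /\ (s /\ (q -> s))) -> (((r -> r) /\ ~s) /\ p)))
  23. ~((~~q /\ (~(r -> s) -> ~(r -> p))) -> (((p /\ ~s) /\ (s /\ (q -> s))) -> (((r -> r) /\ ~s) /\ p)))
Total distinct subformulas = 23

23


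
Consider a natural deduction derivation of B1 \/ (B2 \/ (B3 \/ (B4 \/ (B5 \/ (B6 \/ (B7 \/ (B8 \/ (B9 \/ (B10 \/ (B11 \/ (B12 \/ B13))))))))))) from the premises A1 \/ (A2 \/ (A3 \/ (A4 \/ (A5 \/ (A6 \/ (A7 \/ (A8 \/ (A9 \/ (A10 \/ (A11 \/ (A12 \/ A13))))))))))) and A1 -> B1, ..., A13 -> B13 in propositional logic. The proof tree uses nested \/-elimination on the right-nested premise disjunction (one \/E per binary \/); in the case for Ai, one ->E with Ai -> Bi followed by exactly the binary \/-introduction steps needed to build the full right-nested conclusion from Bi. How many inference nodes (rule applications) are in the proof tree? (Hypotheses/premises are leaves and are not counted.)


Constructive dilemma with 13 branches, all disjunctions right-nested:
- \/E: the premise has 12 binary \/, each eliminated once: 12 nodes.
- ->E: one per case (Ai with Ai -> Bi gives Bi): 13 nodes.
- \/I: in case i < n, Bi needs 1 step to form Bi \/ (B(i+1) \/ ...) and then i-1 steps to prepend B(i-1), ..., B1, i.e. i steps; in case i = n, B13 needs 12 prepend steps.
  \/I total = (1 + 2 + ... + 12) + 12 = 78 + 12 = 90 nodes.
Total = 12 + 13 + 90 = 115

115


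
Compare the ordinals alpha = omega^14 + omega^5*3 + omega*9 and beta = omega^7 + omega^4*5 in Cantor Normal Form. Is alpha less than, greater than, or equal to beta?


Compare term by term from highest exponent:
alpha = omega^14 + omega^5*3 + omega*9
beta = omega^7 + omega^4*5
Term 1: alpha has omega^14*1, beta has omega^7*1
Term 2: alpha has omega^5*3, beta has omega^4*5
Term 3: alpha has omega^1*9, beta has omega^0*0
Result: alpha > beta

alpha > beta


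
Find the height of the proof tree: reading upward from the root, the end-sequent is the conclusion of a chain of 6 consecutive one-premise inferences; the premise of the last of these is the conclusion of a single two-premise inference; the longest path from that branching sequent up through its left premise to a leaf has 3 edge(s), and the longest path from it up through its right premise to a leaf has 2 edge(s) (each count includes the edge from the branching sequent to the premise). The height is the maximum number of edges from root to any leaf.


Longest path through the left premise: 3 edges (measured from the branching sequent)
Longest path through the right premise: 2 edges
Height of the subtree rooted at the branching sequent: max(3, 2) = 3
The branching sequent sits 6 edges above the root (the chain of one-premise inferences), so height = 3 + 6 = 9

9


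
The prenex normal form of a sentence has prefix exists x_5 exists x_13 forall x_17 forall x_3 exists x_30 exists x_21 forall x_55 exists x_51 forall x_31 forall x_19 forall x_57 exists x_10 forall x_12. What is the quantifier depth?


Quantifier prefix has 13 quantifier symbols.
Quantifier depth = 13

13


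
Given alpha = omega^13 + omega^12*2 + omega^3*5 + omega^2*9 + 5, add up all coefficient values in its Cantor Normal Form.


CNF: omega^13 + omega^12*2 + omega^3*5 + omega^2*9 + 5
Coefficients: 1 + 2 + 5 + 9 + 5 = 22

22


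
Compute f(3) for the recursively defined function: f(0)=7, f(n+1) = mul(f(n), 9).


f(0) = 7
f(1) = mul(f(0), 9) = mul(7, 9) = 63
f(2) = mul(f(1), 9) = mul(63, 9) = 567
f(3) = mul(f(2), 9) = mul(567, 9) = 5103


5103


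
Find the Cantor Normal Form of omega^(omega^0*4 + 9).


omega^(omega^0*4 + 9):
omega^0 = 1, so the exponent is 4 + 9 = 13 (finite ordinal addition).
Result = omega^13, already a single CNF term.

omega^13


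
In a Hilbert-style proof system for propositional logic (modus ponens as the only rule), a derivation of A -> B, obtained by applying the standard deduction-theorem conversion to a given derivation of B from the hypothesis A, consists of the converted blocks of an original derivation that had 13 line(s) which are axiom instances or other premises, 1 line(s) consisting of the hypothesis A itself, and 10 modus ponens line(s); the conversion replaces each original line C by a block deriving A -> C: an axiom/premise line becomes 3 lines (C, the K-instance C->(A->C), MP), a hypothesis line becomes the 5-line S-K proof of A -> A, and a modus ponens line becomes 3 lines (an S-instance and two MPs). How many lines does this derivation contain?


Deduction-theorem conversion, block by block:
- 13 axiom/premise lines -> 3 lines each = 39
- 1 hypothesis lines -> 5 lines each (identity proof A->A) = 5
- 10 MP lines -> 3 lines each (S-instance, MP, MP) = 30
Total = 39 + 5 + 30 = 74 lines.

74


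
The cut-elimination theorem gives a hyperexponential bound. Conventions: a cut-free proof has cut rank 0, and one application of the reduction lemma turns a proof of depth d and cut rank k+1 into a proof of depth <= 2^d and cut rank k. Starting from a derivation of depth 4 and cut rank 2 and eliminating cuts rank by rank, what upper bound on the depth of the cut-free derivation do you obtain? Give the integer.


Each rank reduction sends depth d to at most 2^d; cut rank r needs r reductions.
2_0(4) = 4
2_1(4) = 2^4 = 16
2_2(4) = 2^16 = 65536
Cut-free depth bound = 65536

65536


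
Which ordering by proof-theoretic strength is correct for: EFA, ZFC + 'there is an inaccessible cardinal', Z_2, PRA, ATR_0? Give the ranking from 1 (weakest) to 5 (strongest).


Ordering by consistency strength:
1. EFA
2. PRA
3. ATR_0
4. Z_2
5. ZFC + 'there is an inaccessible cardinal'


EFA=1, ZFC + 'there is an inaccessible cardinal'=5, Z_2=4, PRA=2, ATR_0=3


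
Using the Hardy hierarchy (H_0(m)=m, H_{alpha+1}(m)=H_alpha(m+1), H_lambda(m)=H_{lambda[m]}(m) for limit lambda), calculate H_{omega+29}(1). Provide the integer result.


H_{omega+29}(1):
Unwind the 29 successor steps: H_{omega+29}(1) = H_omega(1+29) = H_omega(30).
H_omega(m) = H_m(m) = m + m = 2m.
Result = 2 * 30 = 60

60


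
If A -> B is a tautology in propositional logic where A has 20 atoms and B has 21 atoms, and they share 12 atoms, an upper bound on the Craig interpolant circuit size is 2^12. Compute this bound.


Shared atoms = 12
Craig interpolant size bound = 2^12
= 4096

4096


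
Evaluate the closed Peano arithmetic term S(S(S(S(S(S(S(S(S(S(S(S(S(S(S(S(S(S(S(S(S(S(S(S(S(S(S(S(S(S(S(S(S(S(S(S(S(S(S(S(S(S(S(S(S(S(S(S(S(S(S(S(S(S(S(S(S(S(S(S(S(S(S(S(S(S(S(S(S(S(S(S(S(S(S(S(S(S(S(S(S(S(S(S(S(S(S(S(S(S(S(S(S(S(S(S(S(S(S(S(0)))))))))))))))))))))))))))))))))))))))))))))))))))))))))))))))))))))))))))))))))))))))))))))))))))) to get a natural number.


Counting successors applied to 0:
100 applications of S to 0 = 100

100


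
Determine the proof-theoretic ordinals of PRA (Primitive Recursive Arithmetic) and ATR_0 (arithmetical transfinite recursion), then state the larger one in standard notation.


Proof-theoretic ordinal of PRA (Primitive Recursive Arithmetic): omega^omega
Proof-theoretic ordinal of ATR_0 (arithmetical transfinite recursion): Gamma_0
Comparing: omega^omega < Gamma_0.
The larger ordinal is Gamma_0 (from ATR_0 (arithmetical transfinite recursion)).

Gamma_0


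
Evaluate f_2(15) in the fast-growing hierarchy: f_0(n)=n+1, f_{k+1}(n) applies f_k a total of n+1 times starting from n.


f_2(15) = f_1^16(15)
f_1(m) = 2m + 1.
Iterating: f_1^k(n) = 2^k*(n+1) - 1.
f_2(15) = 2^16*(15+1) - 1 = 65536*16 - 1 = 1048575

1048575


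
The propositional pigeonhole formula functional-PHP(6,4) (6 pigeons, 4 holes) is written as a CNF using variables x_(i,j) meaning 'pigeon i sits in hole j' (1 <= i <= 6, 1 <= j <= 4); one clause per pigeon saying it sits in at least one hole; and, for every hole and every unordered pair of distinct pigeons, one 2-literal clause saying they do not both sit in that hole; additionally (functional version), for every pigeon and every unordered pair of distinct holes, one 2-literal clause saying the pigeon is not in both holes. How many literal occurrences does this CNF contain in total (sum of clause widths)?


functional-PHP(6,4): 6 pigeons, 4 holes, 6*4 = 24 variables.
- pigeon clauses: one per pigeon -> 6 clauses of width 4 -> 24 literals
- hole clauses: 4 holes * C(6,2) = 4 * 15 -> 60 clauses of width 2 -> 120 literals
- functional clauses: 6 pigeons * C(4,2) = 6 * 6 -> 36 clauses of width 2 -> 72 literals
Total literal occurrences = 24 + 120 + 72 = 216

216


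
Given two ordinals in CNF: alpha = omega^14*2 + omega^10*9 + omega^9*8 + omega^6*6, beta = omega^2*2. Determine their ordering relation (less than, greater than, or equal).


Compare term by term from highest exponent:
alpha = omega^14*2 + omega^10*9 + omega^9*8 + omega^6*6
beta = omega^2*2
Term 1: alpha has omega^14*2, beta has omega^2*2
Term 2: alpha has omega^10*9, beta has omega^0*0
Term 3: alpha has omega^9*8, beta has omega^0*0
Term 4: alpha has omega^6*6, beta has omega^0*0
Result: alpha > beta

alpha > beta


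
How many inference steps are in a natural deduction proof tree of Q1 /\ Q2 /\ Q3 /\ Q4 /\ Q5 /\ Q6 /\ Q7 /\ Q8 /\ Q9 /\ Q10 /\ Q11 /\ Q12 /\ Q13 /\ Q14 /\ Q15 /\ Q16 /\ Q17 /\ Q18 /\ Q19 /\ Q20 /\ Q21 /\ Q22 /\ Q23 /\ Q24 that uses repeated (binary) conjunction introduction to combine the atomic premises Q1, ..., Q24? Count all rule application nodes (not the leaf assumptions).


The target conjunction has 24 conjuncts, i.e. 23 binary /\ connectives.
Each conjunction-intro joins two pieces, so 24 atoms require 24-1 = 23 applications.
Total inference nodes = 23

23


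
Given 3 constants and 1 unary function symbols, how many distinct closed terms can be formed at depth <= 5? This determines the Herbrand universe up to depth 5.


Herbrand terms by depth:
Depth 0: 3 constants
Depth 1: 3 new terms (running total: 6)
Depth 2: 3 new terms (running total: 9)
Depth 3: 3 new terms (running total: 12)
Depth 4: 3 new terms (running total: 15)
Depth 5: 3 new terms (running total: 18)
Total distinct ground terms = 18

18


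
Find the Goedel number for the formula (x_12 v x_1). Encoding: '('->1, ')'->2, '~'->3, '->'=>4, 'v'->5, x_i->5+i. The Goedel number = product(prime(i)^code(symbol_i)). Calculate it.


Formula: (x_12 v x_1)
Symbol codes: [1, 17, 5, 6, 2]
Primes: [2, 3, 5, 7, 11]
p_1^1 = 2^1 = 2
p_2^17 = 3^17 = 129140163
p_3^5 = 5^5 = 3125
p_4^6 = 7^6 = 117649
p_5^2 = 11^2 = 121
Product = 11489865846570168750

11489865846570168750


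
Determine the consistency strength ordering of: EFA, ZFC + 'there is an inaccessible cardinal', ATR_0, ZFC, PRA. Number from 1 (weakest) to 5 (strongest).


Ordering by consistency strength:
1. EFA
2. PRA
3. ATR_0
4. ZFC
5. ZFC + 'there is an inaccessible cardinal'


EFA=1, ZFC + 'there is an inaccessible cardinal'=5, ATR_0=3, ZFC=4, PRA=2


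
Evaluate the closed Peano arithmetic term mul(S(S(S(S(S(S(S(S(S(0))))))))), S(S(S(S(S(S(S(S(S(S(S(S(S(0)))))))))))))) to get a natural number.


mul(S^9(0), S^13(0)):
S^9(0) = 9
S^13(0) = 13
9 * 13 = 117

117


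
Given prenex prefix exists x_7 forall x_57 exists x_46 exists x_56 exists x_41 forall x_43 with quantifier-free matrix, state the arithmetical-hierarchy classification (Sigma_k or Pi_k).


Leading quantifier is exists, so the class is Sigma.
Number of quantifier blocks = alternations + 1 = 3 + 1 = 4.
Classification: Sigma_4

Sigma_4


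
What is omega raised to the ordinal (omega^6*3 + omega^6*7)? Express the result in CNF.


omega^(omega^6*3 + omega^6*7):
Both terms of the exponent have the same exponent 6, so they merge: omega^6*3 + omega^6*7 = omega^6*(3+7) = omega^6*10.
omega raised to a CNF ordinal is a single CNF term: Result = omega^(omega^6*10)

omega^(omega^6*10)


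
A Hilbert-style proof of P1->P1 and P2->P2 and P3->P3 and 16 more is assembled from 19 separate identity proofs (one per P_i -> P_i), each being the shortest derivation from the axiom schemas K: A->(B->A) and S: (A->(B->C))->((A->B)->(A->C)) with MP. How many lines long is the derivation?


The shortest proof of A->A from K and S in the Hilbert calculus has exactly 5 lines:
(1) K instance A->((A->A)->A), (2) S instance, (3) MP on 1,2, (4) K instance A->(A->A), (5) MP on 3,4.
For 19 independent identities: 19 * 5 = 95 lines total.

95


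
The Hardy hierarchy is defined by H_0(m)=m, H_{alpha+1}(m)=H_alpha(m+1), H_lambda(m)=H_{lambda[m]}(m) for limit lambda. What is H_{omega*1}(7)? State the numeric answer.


H_{omega*1}(7):
For the Hardy hierarchy, H_{omega*k}(n) = 2^k * n.
2^1 = 2.
2 * 7 = 14

14


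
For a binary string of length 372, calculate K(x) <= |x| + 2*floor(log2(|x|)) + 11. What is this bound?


floor(log2(372)) = 8
2 * 8 = 16
K(x) <= 372 + 16 + 11 = 399

399


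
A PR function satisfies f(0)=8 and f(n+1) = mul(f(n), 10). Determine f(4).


f(0) = 8
f(1) = mul(f(0), 10) = mul(8, 10) = 80
f(2) = mul(f(1), 10) = mul(80, 10) = 800
f(3) = mul(f(2), 10) = mul(800, 10) = 8000
f(4) = mul(f(3), 10) = mul(8000, 10) = 80000


80000


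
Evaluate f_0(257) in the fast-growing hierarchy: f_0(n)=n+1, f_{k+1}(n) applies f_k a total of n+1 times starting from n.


f_0(257) = 257 + 1 = 258

258


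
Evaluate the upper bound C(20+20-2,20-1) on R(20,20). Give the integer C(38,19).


R(20,20) <= C(20+20-2, 20-1) = C(38, 19)
C(38, 19) = 38! / (19! * 19!)
= 35345263800

35345263800


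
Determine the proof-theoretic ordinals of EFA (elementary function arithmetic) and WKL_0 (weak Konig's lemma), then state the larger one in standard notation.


Proof-theoretic ordinal of EFA (elementary function arithmetic): omega^3
Proof-theoretic ordinal of WKL_0 (weak Konig's lemma): omega^omega
Comparing: omega^3 < omega^omega.
The larger ordinal is omega^omega (from WKL_0 (weak Konig's lemma)).

omega^omega


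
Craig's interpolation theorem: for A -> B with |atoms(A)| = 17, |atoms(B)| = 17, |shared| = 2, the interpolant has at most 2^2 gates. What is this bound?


Shared atoms = 2
Craig interpolant size bound = 2^2
= 4

4


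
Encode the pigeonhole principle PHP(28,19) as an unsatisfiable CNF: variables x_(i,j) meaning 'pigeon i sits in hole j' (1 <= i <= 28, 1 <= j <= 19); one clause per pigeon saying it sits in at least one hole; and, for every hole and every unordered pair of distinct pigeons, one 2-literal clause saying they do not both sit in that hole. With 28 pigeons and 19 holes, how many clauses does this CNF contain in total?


PHP(28,19): 28 pigeons, 19 holes, 28*19 = 532 variables.
- pigeon clauses: one per pigeon -> 28 clauses
- hole clauses: 19 holes * C(28,2) = 19 * 378 -> 7182 clauses
Total clauses = 28 + 7182 = 7210

7210


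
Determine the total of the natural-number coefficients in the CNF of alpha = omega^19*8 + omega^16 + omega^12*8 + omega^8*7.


CNF: omega^19*8 + omega^16 + omega^12*8 + omega^8*7
Coefficients: 8 + 1 + 8 + 7 = 24

24


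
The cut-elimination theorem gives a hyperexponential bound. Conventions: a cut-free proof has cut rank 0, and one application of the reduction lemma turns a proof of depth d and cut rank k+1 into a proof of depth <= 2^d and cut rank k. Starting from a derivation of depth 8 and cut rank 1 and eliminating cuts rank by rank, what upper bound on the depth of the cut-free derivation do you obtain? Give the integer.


Each rank reduction sends depth d to at most 2^d; cut rank r needs r reductions.
2_0(8) = 8
2_1(8) = 2^8 = 256
Cut-free depth bound = 256

256


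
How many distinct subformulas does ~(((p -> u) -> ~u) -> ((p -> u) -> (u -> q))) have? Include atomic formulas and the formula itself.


Formula: ~(((p -> u) -> ~u) -> ((p -> u) -> (u -> q)))
Subformulas found:
  1. q
  2. u
  3. p
  4. ~u
  5. (p -> u)
  6. (u -> q)
  7. ((p -> u) -> ~u)
  8. ((p -> u) -> (u -> q))
  9. (((p -> u) -> ~u) -> ((p -> u) -> (u -> q)))
  10. ~(((p -> u) -> ~u) -> ((p -> u) -> (u -> q)))
Total distinct subformulas = 10

10
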